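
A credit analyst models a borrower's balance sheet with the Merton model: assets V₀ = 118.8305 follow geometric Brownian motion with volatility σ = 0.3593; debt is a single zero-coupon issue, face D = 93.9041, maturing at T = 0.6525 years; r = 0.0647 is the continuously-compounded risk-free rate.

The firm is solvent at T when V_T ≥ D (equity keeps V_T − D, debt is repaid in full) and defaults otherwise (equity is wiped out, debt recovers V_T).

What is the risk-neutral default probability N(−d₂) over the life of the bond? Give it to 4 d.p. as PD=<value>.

PD=0.2085

d₁ = [ln(V₀/D) + (r + σ²/2)T] / (σ√T)
   = [ln(118.8305/93.9041) + (0.0647 + 0.5·0.3593²)·0.6525] / (0.3593·√0.6525)
   = [0.235424 + 0.084334] / 0.290233 = 1.101729
d₂ = d₁ − σ√T = 1.101729 − 0.290233 = 0.811495
risk-neutral PD = N(−d₂) = N(-0.811495) = 0.208541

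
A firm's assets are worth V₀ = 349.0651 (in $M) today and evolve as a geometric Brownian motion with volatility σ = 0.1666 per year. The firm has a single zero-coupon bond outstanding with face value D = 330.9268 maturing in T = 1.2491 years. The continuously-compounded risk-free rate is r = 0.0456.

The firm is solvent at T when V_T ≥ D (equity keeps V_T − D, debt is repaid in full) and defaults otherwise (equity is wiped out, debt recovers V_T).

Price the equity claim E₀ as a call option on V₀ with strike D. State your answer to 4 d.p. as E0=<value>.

E0=46.9382

d₁ = [ln(V₀/D) + (r + σ²/2)T] / (σ√T)
   = [ln(349.0651/330.9268) + (0.0456 + 0.5·0.1666²)·1.2491] / (0.1666·√1.2491)
   = [0.053361 + 0.074294] / 0.186197 = 0.685589
d₂ = d₁ − σ√T = 0.685589 − 0.186197 = 0.499392
N(d₁) = 0.753514,  N(d₂) = 0.691248,  e^(−rT) = 0.944633
E₀ = V₀·N(d₁) − D·e^(−rT)·N(d₂)
   = 349.0651·0.753514 − 330.9268·0.944633·0.691248 = 46.938199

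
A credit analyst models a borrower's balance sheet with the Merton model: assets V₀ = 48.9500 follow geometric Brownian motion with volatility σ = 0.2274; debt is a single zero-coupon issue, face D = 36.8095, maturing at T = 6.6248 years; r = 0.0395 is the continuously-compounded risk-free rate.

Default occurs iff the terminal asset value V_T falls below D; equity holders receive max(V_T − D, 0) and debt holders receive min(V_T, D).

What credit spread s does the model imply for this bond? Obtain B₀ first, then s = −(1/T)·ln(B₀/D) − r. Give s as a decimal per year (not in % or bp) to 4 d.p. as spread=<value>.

d₁ = [ln(V₀/D) + (r + σ²/2)T] / (σ√T)
   = [ln(48.9500/36.8095) + (0.0395 + 0.5·0.2274²)·6.6248] / (0.2274·√6.6248)
   = [0.285043 + 0.432966] / 0.585298 = 1.226743
d₂ = d₁ − σ√T = 1.226743 − 0.585298 = 0.641445
N(d₁) = 0.890040,  N(d₂) = 0.739383,  e^(−rT) = 0.769758
E₀ = V₀·N(d₁) − D·e^(−rT)·N(d₂)
   = 48.9500·0.890040 − 36.8095·0.769758·0.739383 = 22.617501
B₀ = V₀ − E₀ = 48.9500 − 22.617501 = 26.332499
spread = −(1/T)·ln(B₀/D) − r = −(1/6.6248)·ln(26.332499/36.8095) − 0.0395 = 0.01106033

spread=0.0111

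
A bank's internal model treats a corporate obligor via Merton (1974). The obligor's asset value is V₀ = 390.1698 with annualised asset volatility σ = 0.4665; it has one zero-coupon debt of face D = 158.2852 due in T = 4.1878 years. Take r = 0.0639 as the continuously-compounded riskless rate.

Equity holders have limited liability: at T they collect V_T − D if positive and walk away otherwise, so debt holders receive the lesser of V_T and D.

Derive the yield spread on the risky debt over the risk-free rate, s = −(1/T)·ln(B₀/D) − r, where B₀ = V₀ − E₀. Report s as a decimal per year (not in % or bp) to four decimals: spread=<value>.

spread=0.0211

d₁ = [ln(V₀/D) + (r + σ²/2)T] / (σ√T)
   = [ln(390.1698/158.2852) + (0.0639 + 0.5·0.4665²)·4.1878] / (0.4665·√4.1878)
   = [0.902184 + 0.723280] / 0.954651 = 1.702678
d₂ = d₁ − σ√T = 1.702678 − 0.954651 = 0.748027
N(d₁) = 0.955686,  N(d₂) = 0.772778,  e^(−rT) = 0.765213
E₀ = V₀·N(d₁) − D·e^(−rT)·N(d₂)
   = 390.1698·0.955686 − 158.2852·0.765213·0.772778 = 279.279346
B₀ = V₀ − E₀ = 390.1698 − 279.279346 = 110.890454
spread = −(1/T)·ln(B₀/D) − r = −(1/4.1878)·ln(110.890454/158.2852) − 0.0639 = 0.02107437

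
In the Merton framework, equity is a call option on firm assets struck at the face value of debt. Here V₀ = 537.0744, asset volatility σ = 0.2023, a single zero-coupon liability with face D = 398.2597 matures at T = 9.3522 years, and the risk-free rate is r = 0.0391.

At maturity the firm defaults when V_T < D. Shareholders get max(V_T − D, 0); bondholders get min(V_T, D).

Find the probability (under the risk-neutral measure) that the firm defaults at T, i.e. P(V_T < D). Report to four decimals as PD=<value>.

PD=0.2221

d₁ = [ln(V₀/D) + (r + σ²/2)T] / (σ√T)
   = [ln(537.0744/398.2597) + (0.0391 + 0.5·0.2023²)·9.3522] / (0.2023·√9.3522)
   = [0.299032 + 0.557042] / 0.618661 = 1.383753
d₂ = d₁ − σ√T = 1.383753 − 0.618661 = 0.765092
risk-neutral PD = N(−d₂) = N(-0.765092) = 0.222108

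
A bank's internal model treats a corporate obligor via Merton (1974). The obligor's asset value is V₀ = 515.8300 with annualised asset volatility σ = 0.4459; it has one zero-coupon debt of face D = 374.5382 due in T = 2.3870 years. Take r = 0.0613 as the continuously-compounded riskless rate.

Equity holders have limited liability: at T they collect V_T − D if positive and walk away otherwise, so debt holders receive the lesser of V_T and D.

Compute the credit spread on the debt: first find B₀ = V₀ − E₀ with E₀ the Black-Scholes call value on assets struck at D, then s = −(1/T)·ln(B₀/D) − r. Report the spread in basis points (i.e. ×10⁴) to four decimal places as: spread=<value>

d₁ = [ln(V₀/D) + (r + σ²/2)T] / (σ√T)
   = [ln(515.8300/374.5382) + (0.0613 + 0.5·0.4459²)·2.3870] / (0.4459·√2.3870)
   = [0.320083 + 0.383623] / 0.688912 = 1.021475
d₂ = d₁ − σ√T = 1.021475 − 0.688912 = 0.332563
N(d₁) = 0.846485,  N(d₂) = 0.630268,  e^(−rT) = 0.863879
E₀ = V₀·N(d₁) − D·e^(−rT)·N(d₂)
   = 515.8300·0.846485 − 374.5382·0.863879·0.630268 = 232.715829
B₀ = V₀ − E₀ = 515.8300 − 232.715829 = 283.114171
spread = −(1/T)·ln(B₀/D) − r = −(1/2.3870)·ln(283.114171/374.5382) − 0.0613 = 0.05593651
in basis points: 0.05593651 × 10⁴ = 559.3651 bp

spread=559.3651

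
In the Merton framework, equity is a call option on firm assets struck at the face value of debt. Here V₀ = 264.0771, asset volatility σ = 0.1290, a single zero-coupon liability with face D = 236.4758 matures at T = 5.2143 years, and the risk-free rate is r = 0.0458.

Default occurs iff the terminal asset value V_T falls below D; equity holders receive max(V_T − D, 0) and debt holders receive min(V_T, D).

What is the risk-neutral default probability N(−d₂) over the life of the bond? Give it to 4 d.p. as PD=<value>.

PD=0.1496

d₁ = [ln(V₀/D) + (r + σ²/2)T] / (σ√T)
   = [ln(264.0771/236.4758) + (0.0458 + 0.5·0.1290²)·5.2143] / (0.1290·√5.2143)
   = [0.110395 + 0.282201] / 0.294569 = 1.332778
d₂ = d₁ − σ√T = 1.332778 − 0.294569 = 1.038209
risk-neutral PD = N(−d₂) = N(-1.038209) = 0.149586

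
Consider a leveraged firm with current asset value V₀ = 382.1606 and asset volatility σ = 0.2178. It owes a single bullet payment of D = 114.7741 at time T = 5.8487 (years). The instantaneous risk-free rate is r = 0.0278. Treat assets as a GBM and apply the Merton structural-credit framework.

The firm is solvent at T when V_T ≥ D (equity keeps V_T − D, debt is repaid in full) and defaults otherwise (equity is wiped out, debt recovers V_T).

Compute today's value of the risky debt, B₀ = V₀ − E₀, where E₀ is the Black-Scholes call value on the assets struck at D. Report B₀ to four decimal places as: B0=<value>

B0=97.4025

d₁ = [ln(V₀/D) + (r + σ²/2)T] / (σ√T)
   = [ln(382.1606/114.7741) + (0.0278 + 0.5·0.2178²)·5.8487] / (0.2178·√5.8487)
   = [1.202875 + 0.301316] / 0.526729 = 2.855719
d₂ = d₁ − σ√T = 2.855719 − 0.526729 = 2.328989
N(d₁) = 0.997853,  N(d₂) = 0.990070,  e^(−rT) = 0.849936
E₀ = V₀·N(d₁) − D·e^(−rT)·N(d₂)
   = 382.1606·0.997853 − 114.7741·0.849936·0.990070 = 284.758095
B₀ = V₀ − E₀ = 382.1606 − 284.758095 = 97.402505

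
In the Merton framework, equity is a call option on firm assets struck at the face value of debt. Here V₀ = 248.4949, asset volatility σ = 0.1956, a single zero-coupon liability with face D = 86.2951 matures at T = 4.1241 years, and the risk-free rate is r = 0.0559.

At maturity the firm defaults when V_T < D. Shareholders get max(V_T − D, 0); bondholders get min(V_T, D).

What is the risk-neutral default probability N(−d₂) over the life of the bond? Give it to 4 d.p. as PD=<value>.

d₁ = [ln(V₀/D) + (r + σ²/2)T] / (σ√T)
   = [ln(248.4949/86.2951) + (0.0559 + 0.5·0.1956²)·4.1241] / (0.1956·√4.1241)
   = [1.057650 + 0.309430] / 0.397222 = 3.441599
d₂ = d₁ − σ√T = 3.441599 − 0.397222 = 3.044377
risk-neutral PD = N(−d₂) = N(-3.044377) = 0.001166

PD=0.0012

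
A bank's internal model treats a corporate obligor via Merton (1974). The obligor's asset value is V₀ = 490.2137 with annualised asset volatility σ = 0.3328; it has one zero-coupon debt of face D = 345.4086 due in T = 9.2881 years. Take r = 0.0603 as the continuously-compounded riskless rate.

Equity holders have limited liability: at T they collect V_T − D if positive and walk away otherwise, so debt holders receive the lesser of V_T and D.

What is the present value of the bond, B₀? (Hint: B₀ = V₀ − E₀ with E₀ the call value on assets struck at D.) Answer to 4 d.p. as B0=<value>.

B0=167.8544

d₁ = [ln(V₀/D) + (r + σ²/2)T] / (σ√T)
   = [ln(490.2137/345.4086) + (0.0603 + 0.5·0.3328²)·9.2881] / (0.3328·√9.2881)
   = [0.350113 + 1.074428] / 1.014254 = 1.404521
d₂ = d₁ − σ√T = 1.404521 − 1.014254 = 0.390267
N(d₁) = 0.919918,  N(d₂) = 0.651831,  e^(−rT) = 0.571168
E₀ = V₀·N(d₁) − D·e^(−rT)·N(d₂)
   = 490.2137·0.919918 − 345.4086·0.571168·0.651831 = 322.359298
B₀ = V₀ − E₀ = 490.2137 − 322.359298 = 167.854402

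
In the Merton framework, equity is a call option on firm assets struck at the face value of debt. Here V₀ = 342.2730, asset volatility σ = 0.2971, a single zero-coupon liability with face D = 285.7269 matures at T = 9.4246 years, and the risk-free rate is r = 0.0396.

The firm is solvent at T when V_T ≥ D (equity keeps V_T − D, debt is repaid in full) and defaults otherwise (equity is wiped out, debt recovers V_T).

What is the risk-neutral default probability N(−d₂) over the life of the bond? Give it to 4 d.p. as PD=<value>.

d₁ = [ln(V₀/D) + (r + σ²/2)T] / (σ√T)
   = [ln(342.2730/285.7269) + (0.0396 + 0.5·0.2971²)·9.4246] / (0.2971·√9.4246)
   = [0.180572 + 0.789161] / 0.912082 = 1.063208
d₂ = d₁ − σ√T = 1.063208 − 0.912082 = 0.151126
risk-neutral PD = N(−d₂) = N(-0.151126) = 0.439938

PD=0.4399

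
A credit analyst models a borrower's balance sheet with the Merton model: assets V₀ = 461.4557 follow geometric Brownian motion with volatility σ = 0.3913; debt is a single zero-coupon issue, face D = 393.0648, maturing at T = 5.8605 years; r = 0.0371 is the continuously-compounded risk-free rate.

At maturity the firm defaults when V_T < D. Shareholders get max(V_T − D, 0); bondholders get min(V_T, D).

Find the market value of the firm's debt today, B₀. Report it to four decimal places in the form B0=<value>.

d₁ = [ln(V₀/D) + (r + σ²/2)T] / (σ√T)
   = [ln(461.4557/393.0648) + (0.0371 + 0.5·0.3913²)·5.8605] / (0.3913·√5.8605)
   = [0.160412 + 0.666092] / 0.947277 = 0.872504
d₂ = d₁ − σ√T = 0.872504 − 0.947277 = -0.074773
N(d₁) = 0.808533,  N(d₂) = 0.470198,  e^(−rT) = 0.804588
E₀ = V₀·N(d₁) − D·e^(−rT)·N(d₂)
   = 461.4557·0.808533 − 393.0648·0.804588·0.470198 = 224.399809
B₀ = V₀ − E₀ = 461.4557 − 224.399809 = 237.055891

B0=237.0559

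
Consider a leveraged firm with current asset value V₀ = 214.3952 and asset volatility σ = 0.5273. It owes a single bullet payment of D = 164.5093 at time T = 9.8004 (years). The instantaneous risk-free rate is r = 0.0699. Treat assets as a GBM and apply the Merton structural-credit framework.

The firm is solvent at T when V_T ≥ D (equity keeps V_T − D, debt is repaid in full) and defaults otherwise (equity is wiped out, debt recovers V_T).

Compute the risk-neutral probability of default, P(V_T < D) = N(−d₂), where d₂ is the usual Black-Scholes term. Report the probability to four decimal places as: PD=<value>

d₁ = [ln(V₀/D) + (r + σ²/2)T] / (σ√T)
   = [ln(214.3952/164.5093) + (0.0699 + 0.5·0.5273²)·9.8004] / (0.5273·√9.8004)
   = [0.264854 + 2.047525] / 1.650744 = 1.400811
d₂ = d₁ − σ√T = 1.400811 − 1.650744 = -0.249933
risk-neutral PD = N(−d₂) = N(0.249933) = 0.598680

PD=0.5987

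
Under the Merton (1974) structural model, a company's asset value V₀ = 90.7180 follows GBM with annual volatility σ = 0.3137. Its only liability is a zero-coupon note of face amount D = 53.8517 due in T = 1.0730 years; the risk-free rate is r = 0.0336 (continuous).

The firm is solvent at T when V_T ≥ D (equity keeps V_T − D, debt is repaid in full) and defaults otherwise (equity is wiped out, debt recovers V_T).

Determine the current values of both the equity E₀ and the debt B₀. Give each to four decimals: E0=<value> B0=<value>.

E0=39.1618 B0=51.5562

d₁ = [ln(V₀/D) + (r + σ²/2)T] / (σ√T)
   = [ln(90.7180/53.8517) + (0.0336 + 0.5·0.3137²)·1.0730] / (0.3137·√1.0730)
   = [0.521522 + 0.088849] / 0.324948 = 1.878361
d₂ = d₁ − σ√T = 1.878361 − 0.324948 = 1.553413
N(d₁) = 0.969834,  N(d₂) = 0.939838,  e^(−rT) = 0.964589
E₀ = V₀·N(d₁) − D·e^(−rT)·N(d₂)
   = 90.7180·0.969834 − 53.8517·0.964589·0.939838 = 39.161750
B₀ = V₀ − E₀ = 90.7180 − 39.161750 = 51.556250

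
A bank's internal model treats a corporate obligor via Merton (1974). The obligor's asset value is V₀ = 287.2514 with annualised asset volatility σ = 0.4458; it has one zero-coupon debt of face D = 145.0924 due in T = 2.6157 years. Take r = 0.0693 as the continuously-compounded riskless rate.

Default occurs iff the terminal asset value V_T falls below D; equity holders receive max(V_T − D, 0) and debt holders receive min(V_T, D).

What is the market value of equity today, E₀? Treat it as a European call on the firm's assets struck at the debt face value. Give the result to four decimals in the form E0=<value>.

d₁ = [ln(V₀/D) + (r + σ²/2)T] / (σ√T)
   = [ln(287.2514/145.0924) + (0.0693 + 0.5·0.4458²)·2.6157] / (0.4458·√2.6157)
   = [0.682987 + 0.441187] / 0.720998 = 1.559192
d₂ = d₁ − σ√T = 1.559192 − 0.720998 = 0.838194
N(d₁) = 0.940524,  N(d₂) = 0.799039,  e^(−rT) = 0.834212
E₀ = V₀·N(d₁) − D·e^(−rT)·N(d₂)
   = 287.2514·0.940524 − 145.0924·0.834212·0.799039 = 173.453060

E0=173.4531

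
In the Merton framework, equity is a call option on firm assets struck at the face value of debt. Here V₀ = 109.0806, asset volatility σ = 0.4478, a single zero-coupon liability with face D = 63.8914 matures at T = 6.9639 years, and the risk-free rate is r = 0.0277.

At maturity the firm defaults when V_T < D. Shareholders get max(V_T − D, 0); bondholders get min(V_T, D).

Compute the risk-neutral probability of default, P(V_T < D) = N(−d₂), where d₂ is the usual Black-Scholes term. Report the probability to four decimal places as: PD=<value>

PD=0.4900

d₁ = [ln(V₀/D) + (r + σ²/2)T] / (σ√T)
   = [ln(109.0806/63.8914) + (0.0277 + 0.5·0.4478²)·6.9639] / (0.4478·√6.9639)
   = [0.534902 + 0.891117] / 1.181708 = 1.206744
d₂ = d₁ − σ√T = 1.206744 − 1.181708 = 0.025036
risk-neutral PD = N(−d₂) = N(-0.025036) = 0.490013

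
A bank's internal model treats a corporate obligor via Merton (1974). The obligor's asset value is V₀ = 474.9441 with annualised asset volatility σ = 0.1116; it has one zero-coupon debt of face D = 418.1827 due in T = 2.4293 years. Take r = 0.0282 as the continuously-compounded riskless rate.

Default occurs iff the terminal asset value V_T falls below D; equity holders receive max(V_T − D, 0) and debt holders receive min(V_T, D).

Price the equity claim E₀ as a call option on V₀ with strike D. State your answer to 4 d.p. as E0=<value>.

E0=89.3237

d₁ = [ln(V₀/D) + (r + σ²/2)T] / (σ√T)
   = [ln(474.9441/418.1827) + (0.0282 + 0.5·0.1116²)·2.4293] / (0.1116·√2.4293)
   = [0.127279 + 0.083634] / 0.173942 = 1.212546
d₂ = d₁ − σ√T = 1.212546 − 0.173942 = 1.038604
N(d₁) = 0.887348,  N(d₂) = 0.850506,  e^(−rT) = 0.933788
E₀ = V₀·N(d₁) − D·e^(−rT)·N(d₂)
   = 474.9441·0.887348 − 418.1827·0.933788·0.850506 = 89.323683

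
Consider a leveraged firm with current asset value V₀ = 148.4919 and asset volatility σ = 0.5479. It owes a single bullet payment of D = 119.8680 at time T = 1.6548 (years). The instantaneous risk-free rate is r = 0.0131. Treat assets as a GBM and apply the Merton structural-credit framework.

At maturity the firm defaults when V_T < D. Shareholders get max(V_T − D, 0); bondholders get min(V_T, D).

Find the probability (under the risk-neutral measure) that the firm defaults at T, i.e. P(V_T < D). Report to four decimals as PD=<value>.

PD=0.5071

d₁ = [ln(V₀/D) + (r + σ²/2)T] / (σ√T)
   = [ln(148.4919/119.8680) + (0.0131 + 0.5·0.5479²)·1.6548] / (0.5479·√1.6548)
   = [0.214139 + 0.270059] / 0.704813 = 0.686988
d₂ = d₁ − σ√T = 0.686988 − 0.704813 = -0.017826
risk-neutral PD = N(−d₂) = N(0.017826) = 0.507111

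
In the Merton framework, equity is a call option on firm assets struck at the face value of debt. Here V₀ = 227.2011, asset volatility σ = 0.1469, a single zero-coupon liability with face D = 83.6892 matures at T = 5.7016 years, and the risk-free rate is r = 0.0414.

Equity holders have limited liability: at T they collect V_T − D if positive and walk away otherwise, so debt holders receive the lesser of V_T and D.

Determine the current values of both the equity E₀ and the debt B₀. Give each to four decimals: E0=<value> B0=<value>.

E0=161.1103 B0=66.0908

d₁ = [ln(V₀/D) + (r + σ²/2)T] / (σ√T)
   = [ln(227.2011/83.6892) + (0.0414 + 0.5·0.1469²)·5.7016] / (0.1469·√5.7016)
   = [0.998726 + 0.297565] / 0.350768 = 3.695578
d₂ = d₁ − σ√T = 3.695578 − 0.350768 = 3.344809
N(d₁) = 0.999890,  N(d₂) = 0.999588,  e^(−rT) = 0.789744
E₀ = V₀·N(d₁) − D·e^(−rT)·N(d₂)
   = 227.2011·0.999890 − 83.6892·0.789744·0.999588 = 161.110331
B₀ = V₀ − E₀ = 227.2011 − 161.110331 = 66.090769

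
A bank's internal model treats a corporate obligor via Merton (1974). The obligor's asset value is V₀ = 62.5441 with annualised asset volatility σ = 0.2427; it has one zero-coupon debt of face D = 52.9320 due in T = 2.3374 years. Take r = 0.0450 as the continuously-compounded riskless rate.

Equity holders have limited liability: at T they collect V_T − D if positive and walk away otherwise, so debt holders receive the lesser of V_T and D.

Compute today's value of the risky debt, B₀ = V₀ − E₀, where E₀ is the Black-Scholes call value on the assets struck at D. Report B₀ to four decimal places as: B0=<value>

B0=44.9391

d₁ = [ln(V₀/D) + (r + σ²/2)T] / (σ√T)
   = [ln(62.5441/52.9320) + (0.0450 + 0.5·0.2427²)·2.3374] / (0.2427·√2.3374)
   = [0.166864 + 0.174023] / 0.371053 = 0.918701
d₂ = d₁ − σ√T = 0.918701 − 0.371053 = 0.547648
N(d₁) = 0.820874,  N(d₂) = 0.708033,  e^(−rT) = 0.900160
E₀ = V₀·N(d₁) − D·e^(−rT)·N(d₂)
   = 62.5441·0.820874 − 52.9320·0.900160·0.708033 = 17.604991
B₀ = V₀ − E₀ = 62.5441 − 17.604991 = 44.939109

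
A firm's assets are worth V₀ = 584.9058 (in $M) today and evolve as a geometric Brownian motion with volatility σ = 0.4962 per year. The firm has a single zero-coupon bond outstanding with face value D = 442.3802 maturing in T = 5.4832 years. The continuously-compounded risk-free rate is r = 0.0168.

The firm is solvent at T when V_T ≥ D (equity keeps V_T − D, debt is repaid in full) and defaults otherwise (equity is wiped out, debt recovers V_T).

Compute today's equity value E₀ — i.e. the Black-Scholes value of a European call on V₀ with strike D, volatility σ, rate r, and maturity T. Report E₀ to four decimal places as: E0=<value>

E0=317.2019

d₁ = [ln(V₀/D) + (r + σ²/2)T] / (σ√T)
   = [ln(584.9058/442.3802) + (0.0168 + 0.5·0.4962²)·5.4832] / (0.4962·√5.4832)
   = [0.279281 + 0.767139] / 1.161914 = 0.900601
d₂ = d₁ − σ√T = 0.900601 − 1.161914 = -0.261313
N(d₁) = 0.816100,  N(d₂) = 0.396926,  e^(−rT) = 0.911998
E₀ = V₀·N(d₁) − D·e^(−rT)·N(d₂)
   = 584.9058·0.816100 − 442.3802·0.911998·0.396926 = 317.201880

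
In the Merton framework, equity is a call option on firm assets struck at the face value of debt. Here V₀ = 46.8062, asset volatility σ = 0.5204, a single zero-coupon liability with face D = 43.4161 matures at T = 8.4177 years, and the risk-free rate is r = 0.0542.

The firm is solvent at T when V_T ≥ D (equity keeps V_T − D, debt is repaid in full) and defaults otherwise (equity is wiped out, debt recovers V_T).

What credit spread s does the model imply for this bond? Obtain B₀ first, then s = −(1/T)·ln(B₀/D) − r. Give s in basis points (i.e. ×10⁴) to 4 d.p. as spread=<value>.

spread=664.1184

d₁ = [ln(V₀/D) + (r + σ²/2)T] / (σ√T)
   = [ln(46.8062/43.4161) + (0.0542 + 0.5·0.5204²)·8.4177] / (0.5204·√8.4177)
   = [0.075185 + 1.596064] / 1.509851 = 1.106897
d₂ = d₁ − σ√T = 1.106897 − 1.509851 = -0.402954
N(d₁) = 0.865831,  N(d₂) = 0.343491,  e^(−rT) = 0.633662
E₀ = V₀·N(d₁) − D·e^(−rT)·N(d₂)
   = 46.8062·0.865831 − 43.4161·0.633662·0.343491 = 31.076416
B₀ = V₀ − E₀ = 46.8062 − 31.076416 = 15.729784
spread = −(1/T)·ln(B₀/D) − r = −(1/8.4177)·ln(15.729784/43.4161) − 0.0542 = 0.06641184
in basis points: 0.06641184 × 10⁴ = 664.1184 bp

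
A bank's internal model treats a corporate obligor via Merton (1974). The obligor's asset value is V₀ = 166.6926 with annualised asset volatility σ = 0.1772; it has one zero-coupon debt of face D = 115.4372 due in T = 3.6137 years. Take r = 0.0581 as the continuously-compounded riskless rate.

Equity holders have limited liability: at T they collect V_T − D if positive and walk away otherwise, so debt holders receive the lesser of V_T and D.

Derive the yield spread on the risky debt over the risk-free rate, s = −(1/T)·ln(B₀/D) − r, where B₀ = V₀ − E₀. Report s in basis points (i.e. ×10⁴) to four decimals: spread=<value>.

d₁ = [ln(V₀/D) + (r + σ²/2)T] / (σ√T)
   = [ln(166.6926/115.4372) + (0.0581 + 0.5·0.1772²)·3.6137] / (0.1772·√3.6137)
   = [0.367425 + 0.266691] / 0.336852 = 1.882472
d₂ = d₁ − σ√T = 1.882472 − 0.336852 = 1.545620
N(d₁) = 0.970114,  N(d₂) = 0.938902,  e^(−rT) = 0.810620
E₀ = V₀·N(d₁) − D·e^(−rT)·N(d₂)
   = 166.6926·0.970114 − 115.4372·0.810620·0.938902 = 73.852443
B₀ = V₀ − E₀ = 166.6926 − 73.852443 = 92.840157
spread = −(1/T)·ln(B₀/D) − r = −(1/3.6137)·ln(92.840157/115.4372) − 0.0581 = 0.00218375
in basis points: 0.00218375 × 10⁴ = 21.8375 bp

spread=21.8375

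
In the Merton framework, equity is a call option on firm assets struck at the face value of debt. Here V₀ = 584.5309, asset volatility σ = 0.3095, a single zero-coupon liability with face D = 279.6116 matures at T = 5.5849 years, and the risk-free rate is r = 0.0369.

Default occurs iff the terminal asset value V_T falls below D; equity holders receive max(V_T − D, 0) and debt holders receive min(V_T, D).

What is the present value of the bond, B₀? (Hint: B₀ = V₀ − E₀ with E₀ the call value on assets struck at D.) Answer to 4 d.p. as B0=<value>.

d₁ = [ln(V₀/D) + (r + σ²/2)T] / (σ√T)
   = [ln(584.5309/279.6116) + (0.0369 + 0.5·0.3095²)·5.5849] / (0.3095·√5.5849)
   = [0.737408 + 0.473572] / 0.731423 = 1.655651
d₂ = d₁ − σ√T = 1.655651 − 0.731423 = 0.924228
N(d₁) = 0.951104,  N(d₂) = 0.822316,  e^(−rT) = 0.813766
E₀ = V₀·N(d₁) − D·e^(−rT)·N(d₂)
   = 584.5309·0.951104 − 279.6116·0.813766·0.822316 = 368.841052
B₀ = V₀ − E₀ = 584.5309 − 368.841052 = 215.689848

B0=215.6898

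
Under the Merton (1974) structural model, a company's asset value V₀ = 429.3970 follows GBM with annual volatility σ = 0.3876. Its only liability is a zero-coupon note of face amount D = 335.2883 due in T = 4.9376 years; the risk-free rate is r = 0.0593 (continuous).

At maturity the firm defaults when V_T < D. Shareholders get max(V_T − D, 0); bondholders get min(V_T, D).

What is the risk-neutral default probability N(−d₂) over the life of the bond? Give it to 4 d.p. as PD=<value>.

PD=0.4221

d₁ = [ln(V₀/D) + (r + σ²/2)T] / (σ√T)
   = [ln(429.3970/335.2883) + (0.0593 + 0.5·0.3876²)·4.9376] / (0.3876·√4.9376)
   = [0.247391 + 0.663697] / 0.861275 = 1.057837
d₂ = d₁ − σ√T = 1.057837 − 0.861275 = 0.196562
risk-neutral PD = N(−d₂) = N(-0.196562) = 0.422085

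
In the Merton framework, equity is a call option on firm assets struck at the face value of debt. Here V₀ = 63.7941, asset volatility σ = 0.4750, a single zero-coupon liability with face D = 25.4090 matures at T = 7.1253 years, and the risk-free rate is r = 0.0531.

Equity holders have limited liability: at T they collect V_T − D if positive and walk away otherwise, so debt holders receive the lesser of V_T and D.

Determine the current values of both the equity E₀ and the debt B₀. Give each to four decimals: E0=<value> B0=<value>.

E0=49.3462 B0=14.4479

d₁ = [ln(V₀/D) + (r + σ²/2)T] / (σ√T)
   = [ln(63.7941/25.4090) + (0.0531 + 0.5·0.4750²)·7.1253] / (0.4750·√7.1253)
   = [0.920557 + 1.182176] / 1.267930 = 1.658399
d₂ = d₁ − σ√T = 1.658399 − 1.267930 = 0.390469
N(d₁) = 0.951382,  N(d₂) = 0.651905,  e^(−rT) = 0.684988
E₀ = V₀·N(d₁) − D·e^(−rT)·N(d₂)
   = 63.7941·0.951382 − 25.4090·0.684988·0.651905 = 49.346203
B₀ = V₀ − E₀ = 63.7941 − 49.346203 = 14.447897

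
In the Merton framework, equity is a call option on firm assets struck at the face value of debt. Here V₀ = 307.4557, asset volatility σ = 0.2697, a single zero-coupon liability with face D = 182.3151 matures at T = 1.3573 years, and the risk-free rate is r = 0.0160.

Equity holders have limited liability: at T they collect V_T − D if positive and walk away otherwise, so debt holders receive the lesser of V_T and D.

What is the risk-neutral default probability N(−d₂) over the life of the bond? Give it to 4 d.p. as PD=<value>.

PD=0.0576

d₁ = [ln(V₀/D) + (r + σ²/2)T] / (σ√T)
   = [ln(307.4557/182.3151) + (0.0160 + 0.5·0.2697²)·1.3573] / (0.2697·√1.3573)
   = [0.522595 + 0.071081] / 0.314209 = 1.889426
d₂ = d₁ − σ√T = 1.889426 − 0.314209 = 1.575217
risk-neutral PD = N(−d₂) = N(-1.575217) = 0.057603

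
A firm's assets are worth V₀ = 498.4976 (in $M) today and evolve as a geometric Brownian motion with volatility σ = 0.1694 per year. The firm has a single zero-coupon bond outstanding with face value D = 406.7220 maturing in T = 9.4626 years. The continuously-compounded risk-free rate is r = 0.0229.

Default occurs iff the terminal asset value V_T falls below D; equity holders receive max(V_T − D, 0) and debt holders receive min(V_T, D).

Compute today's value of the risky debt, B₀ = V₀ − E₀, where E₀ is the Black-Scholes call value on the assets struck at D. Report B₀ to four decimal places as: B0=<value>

d₁ = [ln(V₀/D) + (r + σ²/2)T] / (σ√T)
   = [ln(498.4976/406.7220) + (0.0229 + 0.5·0.1694²)·9.4626] / (0.1694·√9.4626)
   = [0.203469 + 0.352465] / 0.521097 = 1.066852
d₂ = d₁ − σ√T = 1.066852 − 0.521097 = 0.545755
N(d₁) = 0.856981,  N(d₂) = 0.707383,  e^(−rT) = 0.805177
E₀ = V₀·N(d₁) − D·e^(−rT)·N(d₂)
   = 498.4976·0.856981 − 406.7220·0.805177·0.707383 = 195.546915
B₀ = V₀ − E₀ = 498.4976 − 195.546915 = 302.950685

B0=302.9507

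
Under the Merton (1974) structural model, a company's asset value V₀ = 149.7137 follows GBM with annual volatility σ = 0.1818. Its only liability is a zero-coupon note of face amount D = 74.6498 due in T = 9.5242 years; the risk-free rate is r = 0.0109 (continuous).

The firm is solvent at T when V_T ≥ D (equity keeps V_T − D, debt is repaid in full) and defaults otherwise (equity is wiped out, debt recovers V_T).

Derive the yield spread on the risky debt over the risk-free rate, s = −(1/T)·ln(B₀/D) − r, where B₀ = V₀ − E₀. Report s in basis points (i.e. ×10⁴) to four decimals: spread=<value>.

d₁ = [ln(V₀/D) + (r + σ²/2)T] / (σ√T)
   = [ln(149.7137/74.6498) + (0.0109 + 0.5·0.1818²)·9.5242] / (0.1818·√9.5242)
   = [0.695917 + 0.261207] / 0.561058 = 1.705926
d₂ = d₁ − σ√T = 1.705926 − 0.561058 = 1.144867
N(d₁) = 0.955989,  N(d₂) = 0.873868,  e^(−rT) = 0.901393
E₀ = V₀·N(d₁) − D·e^(−rT)·N(d₂)
   = 149.7137·0.955989 − 74.6498·0.901393·0.873868 = 84.323118
B₀ = V₀ − E₀ = 149.7137 − 84.323118 = 65.390582
spread = −(1/T)·ln(B₀/D) − r = −(1/9.5242)·ln(65.390582/74.6498) − 0.0109 = 0.00300454
in basis points: 0.00300454 × 10⁴ = 30.0454 bp

spread=30.0454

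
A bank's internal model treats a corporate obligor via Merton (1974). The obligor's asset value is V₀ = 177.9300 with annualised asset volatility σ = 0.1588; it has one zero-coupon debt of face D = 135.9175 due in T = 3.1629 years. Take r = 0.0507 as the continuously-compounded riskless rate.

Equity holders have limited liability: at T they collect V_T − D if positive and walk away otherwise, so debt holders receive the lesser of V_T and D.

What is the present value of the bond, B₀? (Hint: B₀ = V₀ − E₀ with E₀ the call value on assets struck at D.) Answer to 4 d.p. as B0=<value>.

d₁ = [ln(V₀/D) + (r + σ²/2)T] / (σ√T)
   = [ln(177.9300/135.9175) + (0.0507 + 0.5·0.1588²)·3.1629] / (0.1588·√3.1629)
   = [0.269342 + 0.200239] / 0.282419 = 1.662714
d₂ = d₁ − σ√T = 1.662714 − 0.282419 = 1.380295
N(d₁) = 0.951815,  N(d₂) = 0.916252,  e^(−rT) = 0.851838
E₀ = V₀·N(d₁) − D·e^(−rT)·N(d₂)
   = 177.9300·0.951815 − 135.9175·0.851838·0.916252 = 63.273091
B₀ = V₀ − E₀ = 177.9300 − 63.273091 = 114.656909

B0=114.6569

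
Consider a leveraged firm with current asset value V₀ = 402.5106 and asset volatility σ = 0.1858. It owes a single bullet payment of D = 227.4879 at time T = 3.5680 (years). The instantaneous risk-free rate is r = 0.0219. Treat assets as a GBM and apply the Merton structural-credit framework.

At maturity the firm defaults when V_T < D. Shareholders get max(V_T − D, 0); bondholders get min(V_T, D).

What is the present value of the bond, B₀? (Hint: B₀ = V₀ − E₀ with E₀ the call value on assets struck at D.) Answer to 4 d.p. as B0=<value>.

B0=209.1150

d₁ = [ln(V₀/D) + (r + σ²/2)T] / (σ√T)
   = [ln(402.5106/227.4879) + (0.0219 + 0.5·0.1858²)·3.5680] / (0.1858·√3.5680)
   = [0.570624 + 0.139726] / 0.350960 = 2.024018
d₂ = d₁ − σ√T = 2.024018 − 0.350960 = 1.673058
N(d₁) = 0.978516,  N(d₂) = 0.952842,  e^(−rT) = 0.924836
E₀ = V₀·N(d₁) − D·e^(−rT)·N(d₂)
   = 402.5106·0.978516 − 227.4879·0.924836·0.952842 = 193.395592
B₀ = V₀ − E₀ = 402.5106 − 193.395592 = 209.115008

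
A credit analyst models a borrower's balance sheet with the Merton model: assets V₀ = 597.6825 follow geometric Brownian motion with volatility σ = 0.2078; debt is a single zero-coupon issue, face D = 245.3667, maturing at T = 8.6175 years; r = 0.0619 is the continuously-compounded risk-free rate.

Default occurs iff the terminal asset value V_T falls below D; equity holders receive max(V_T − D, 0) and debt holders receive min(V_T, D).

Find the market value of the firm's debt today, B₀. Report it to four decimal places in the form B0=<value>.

d₁ = [ln(V₀/D) + (r + σ²/2)T] / (σ√T)
   = [ln(597.6825/245.3667) + (0.0619 + 0.5·0.2078²)·8.6175] / (0.2078·√8.6175)
   = [0.890306 + 0.719479] / 0.610009 = 2.638952
d₂ = d₁ − σ√T = 2.638952 − 0.610009 = 2.028944
N(d₁) = 0.995842,  N(d₂) = 0.978768,  e^(−rT) = 0.586593
E₀ = V₀·N(d₁) − D·e^(−rT)·N(d₂)
   = 597.6825·0.995842 − 245.3667·0.586593·0.978768 = 454.322688
B₀ = V₀ − E₀ = 597.6825 − 454.322688 = 143.359812

B0=143.3598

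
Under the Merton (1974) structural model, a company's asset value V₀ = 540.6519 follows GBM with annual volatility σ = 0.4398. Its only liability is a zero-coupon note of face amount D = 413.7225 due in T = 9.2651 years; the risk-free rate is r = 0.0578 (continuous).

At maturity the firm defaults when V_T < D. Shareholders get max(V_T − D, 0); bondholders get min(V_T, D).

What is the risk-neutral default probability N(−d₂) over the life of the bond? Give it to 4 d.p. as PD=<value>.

d₁ = [ln(V₀/D) + (r + σ²/2)T] / (σ√T)
   = [ln(540.6519/413.7225) + (0.0578 + 0.5·0.4398²)·9.2651] / (0.4398·√9.2651)
   = [0.267580 + 1.431569] / 1.338691 = 1.269262
d₂ = d₁ − σ√T = 1.269262 − 1.338691 = -0.069429
risk-neutral PD = N(−d₂) = N(0.069429) = 0.527676

PD=0.5277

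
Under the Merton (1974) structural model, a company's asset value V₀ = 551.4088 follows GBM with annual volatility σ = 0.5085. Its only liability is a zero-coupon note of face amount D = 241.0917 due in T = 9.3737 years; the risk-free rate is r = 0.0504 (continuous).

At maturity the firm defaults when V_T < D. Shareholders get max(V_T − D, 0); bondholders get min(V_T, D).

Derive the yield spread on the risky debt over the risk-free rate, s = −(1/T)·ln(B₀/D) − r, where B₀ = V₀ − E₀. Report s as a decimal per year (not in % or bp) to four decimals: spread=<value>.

spread=0.0353

d₁ = [ln(V₀/D) + (r + σ²/2)T] / (σ√T)
   = [ln(551.4088/241.0917) + (0.0504 + 0.5·0.5085²)·9.3737] / (0.5085·√9.3737)
   = [0.827299 + 1.684324] / 1.556849 = 1.613273
d₂ = d₁ − σ√T = 1.613273 − 1.556849 = 0.056424
N(d₁) = 0.946657,  N(d₂) = 0.522498,  e^(−rT) = 0.623483
E₀ = V₀·N(d₁) − D·e^(−rT)·N(d₂)
   = 551.4088·0.946657 − 241.0917·0.623483·0.522498 = 443.455163
B₀ = V₀ − E₀ = 551.4088 − 443.455163 = 107.953637
spread = −(1/T)·ln(B₀/D) − r = −(1/9.3737)·ln(107.953637/241.0917) − 0.0504 = 0.03531594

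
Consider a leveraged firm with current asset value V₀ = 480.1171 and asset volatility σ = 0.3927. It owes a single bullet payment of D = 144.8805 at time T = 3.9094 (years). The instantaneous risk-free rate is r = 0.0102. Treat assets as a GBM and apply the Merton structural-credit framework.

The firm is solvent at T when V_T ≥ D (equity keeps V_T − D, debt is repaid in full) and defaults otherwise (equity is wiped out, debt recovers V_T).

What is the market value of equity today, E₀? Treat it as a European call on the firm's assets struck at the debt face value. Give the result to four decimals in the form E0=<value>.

E0=345.3726

d₁ = [ln(V₀/D) + (r + σ²/2)T] / (σ√T)
   = [ln(480.1171/144.8805) + (0.0102 + 0.5·0.3927²)·3.9094] / (0.3927·√3.9094)
   = [1.198121 + 0.341317] / 0.776454 = 1.982650
d₂ = d₁ − σ√T = 1.982650 − 0.776454 = 1.206196
N(d₁) = 0.976297,  N(d₂) = 0.886129,  e^(−rT) = 0.960909
E₀ = V₀·N(d₁) − D·e^(−rT)·N(d₂)
   = 480.1171·0.976297 − 144.8805·0.960909·0.886129 = 345.372599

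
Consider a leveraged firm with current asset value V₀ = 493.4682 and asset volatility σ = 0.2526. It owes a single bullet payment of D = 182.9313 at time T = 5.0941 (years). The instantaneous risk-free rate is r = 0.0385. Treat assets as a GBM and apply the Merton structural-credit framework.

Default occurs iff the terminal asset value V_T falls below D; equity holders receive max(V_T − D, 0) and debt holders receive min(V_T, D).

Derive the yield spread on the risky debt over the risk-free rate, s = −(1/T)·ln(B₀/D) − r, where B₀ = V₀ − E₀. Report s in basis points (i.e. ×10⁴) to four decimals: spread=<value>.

d₁ = [ln(V₀/D) + (r + σ²/2)T] / (σ√T)
   = [ln(493.4682/182.9313) + (0.0385 + 0.5·0.2526²)·5.0941] / (0.2526·√5.0941)
   = [0.992348 + 0.358642] / 0.570121 = 2.369654
d₂ = d₁ − σ√T = 2.369654 − 0.570121 = 1.799533
N(d₁) = 0.991098,  N(d₂) = 0.964033,  e^(−rT) = 0.821911
E₀ = V₀·N(d₁) − D·e^(−rT)·N(d₂)
   = 493.4682·0.991098 − 182.9313·0.821911·0.964033 = 344.129658
B₀ = V₀ − E₀ = 493.4682 − 344.129658 = 149.338542
spread = −(1/T)·ln(B₀/D) − r = −(1/5.0941)·ln(149.338542/182.9313) − 0.0385 = 0.00132938
in basis points: 0.00132938 × 10⁴ = 13.2938 bp

spread=13.2938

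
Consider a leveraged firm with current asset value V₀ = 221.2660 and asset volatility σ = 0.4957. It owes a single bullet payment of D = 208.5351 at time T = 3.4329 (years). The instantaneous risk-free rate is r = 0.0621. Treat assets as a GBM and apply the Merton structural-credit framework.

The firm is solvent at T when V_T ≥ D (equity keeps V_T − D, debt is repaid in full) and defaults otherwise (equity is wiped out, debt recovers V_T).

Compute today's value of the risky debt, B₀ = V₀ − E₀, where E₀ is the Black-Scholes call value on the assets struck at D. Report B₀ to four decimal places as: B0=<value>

d₁ = [ln(V₀/D) + (r + σ²/2)T] / (σ√T)
   = [ln(221.2660/208.5351) + (0.0621 + 0.5·0.4957²)·3.4329] / (0.4957·√3.4329)
   = [0.059258 + 0.634947] / 0.918437 = 0.755854
d₂ = d₁ − σ√T = 0.755854 − 0.918437 = -0.162583
N(d₁) = 0.775132,  N(d₂) = 0.435423,  e^(−rT) = 0.808008
E₀ = V₀·N(d₁) − D·e^(−rT)·N(d₂)
   = 221.2660·0.775132 − 208.5351·0.808008·0.435423 = 98.142294
B₀ = V₀ − E₀ = 221.2660 − 98.142294 = 123.123706

B0=123.1237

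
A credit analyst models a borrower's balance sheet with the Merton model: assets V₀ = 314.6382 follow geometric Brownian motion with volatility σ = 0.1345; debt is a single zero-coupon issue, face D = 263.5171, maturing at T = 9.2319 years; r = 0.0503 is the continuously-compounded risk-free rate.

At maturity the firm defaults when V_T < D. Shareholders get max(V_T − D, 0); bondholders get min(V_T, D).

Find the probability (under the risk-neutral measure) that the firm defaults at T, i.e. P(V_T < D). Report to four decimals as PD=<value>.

d₁ = [ln(V₀/D) + (r + σ²/2)T] / (σ√T)
   = [ln(314.6382/263.5171) + (0.0503 + 0.5·0.1345²)·9.2319] / (0.1345·√9.2319)
   = [0.177305 + 0.547868] / 0.408665 = 1.774492
d₂ = d₁ − σ√T = 1.774492 − 0.408665 = 1.365827
risk-neutral PD = N(−d₂) = N(-1.365827) = 0.085997

PD=0.0860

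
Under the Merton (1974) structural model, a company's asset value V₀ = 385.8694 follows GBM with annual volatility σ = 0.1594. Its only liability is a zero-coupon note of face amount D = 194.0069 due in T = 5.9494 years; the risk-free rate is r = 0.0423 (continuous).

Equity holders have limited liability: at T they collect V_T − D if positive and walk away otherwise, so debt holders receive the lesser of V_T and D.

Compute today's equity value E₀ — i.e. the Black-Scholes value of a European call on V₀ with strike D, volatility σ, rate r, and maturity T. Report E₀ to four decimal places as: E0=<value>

d₁ = [ln(V₀/D) + (r + σ²/2)T] / (σ√T)
   = [ln(385.8694/194.0069) + (0.0423 + 0.5·0.1594²)·5.9494] / (0.1594·√5.9494)
   = [0.687605 + 0.327242] / 0.388799 = 2.610212
d₂ = d₁ − σ√T = 2.610212 − 0.388799 = 2.221413
N(d₁) = 0.995476,  N(d₂) = 0.986838,  e^(−rT) = 0.777509
E₀ = V₀·N(d₁) − D·e^(−rT)·N(d₂)
   = 385.8694·0.995476 − 194.0069·0.777509·0.986838 = 235.266740

E0=235.2667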